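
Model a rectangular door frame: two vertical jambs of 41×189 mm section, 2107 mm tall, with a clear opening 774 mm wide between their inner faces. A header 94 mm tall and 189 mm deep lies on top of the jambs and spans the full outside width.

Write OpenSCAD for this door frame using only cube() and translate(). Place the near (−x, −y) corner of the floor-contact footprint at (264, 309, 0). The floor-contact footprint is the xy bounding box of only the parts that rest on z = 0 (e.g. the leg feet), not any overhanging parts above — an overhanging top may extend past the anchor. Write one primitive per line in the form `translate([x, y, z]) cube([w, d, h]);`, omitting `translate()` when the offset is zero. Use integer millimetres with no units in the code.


translate([264, 309, 0]) cube([41, 189, 2107]);
translate([1079, 309, 0]) cube([41, 189, 2107]);
translate([264, 309, 2107]) cube([856, 189, 94]);


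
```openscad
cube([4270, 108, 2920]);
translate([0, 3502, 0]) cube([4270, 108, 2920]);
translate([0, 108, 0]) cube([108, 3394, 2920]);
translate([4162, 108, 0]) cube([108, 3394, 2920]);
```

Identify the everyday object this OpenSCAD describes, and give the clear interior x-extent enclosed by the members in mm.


A house (or room) frame. The interior width is 4054 mm.

Four 2920 mm walls enclosing a rectangle with no floor or roof — a room or house frame. Outside width is 4270 mm and wall thickness is 108 mm, so the interior width is 4270 − 2 × 108 = 4054 mm.


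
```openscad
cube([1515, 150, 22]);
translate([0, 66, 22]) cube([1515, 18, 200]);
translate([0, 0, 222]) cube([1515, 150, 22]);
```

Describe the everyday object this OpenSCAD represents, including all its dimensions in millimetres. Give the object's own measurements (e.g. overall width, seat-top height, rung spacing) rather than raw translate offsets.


An I-beam lying along x, 1515 mm long. Overall section height 244 mm. Two flanges 150 mm wide (y) and 22 mm thick, one on the floor and one at the top; a web 18 mm thick runs between them, centred on the flange width.


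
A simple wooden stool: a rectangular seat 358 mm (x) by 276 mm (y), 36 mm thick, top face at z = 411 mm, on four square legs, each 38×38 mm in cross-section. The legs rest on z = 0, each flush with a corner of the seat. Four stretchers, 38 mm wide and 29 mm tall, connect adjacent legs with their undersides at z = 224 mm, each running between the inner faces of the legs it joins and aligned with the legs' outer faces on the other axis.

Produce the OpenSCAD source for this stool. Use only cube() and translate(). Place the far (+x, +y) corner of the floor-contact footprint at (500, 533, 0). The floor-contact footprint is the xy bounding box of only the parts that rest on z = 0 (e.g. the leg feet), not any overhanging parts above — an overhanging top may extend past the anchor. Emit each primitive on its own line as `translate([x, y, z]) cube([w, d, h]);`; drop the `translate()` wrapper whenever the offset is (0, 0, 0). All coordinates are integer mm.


translate([142, 257, 375]) cube([358, 276, 36]);
translate([142, 257, 0]) cube([38, 38, 375]);
translate([462, 257, 0]) cube([38, 38, 375]);
translate([142, 495, 0]) cube([38, 38, 375]);
translate([462, 495, 0]) cube([38, 38, 375]);
translate([180, 257, 224]) cube([282, 38, 29]);
translate([180, 495, 224]) cube([282, 38, 29]);
translate([142, 295, 224]) cube([38, 200, 29]);
translate([462, 295, 224]) cube([38, 200, 29]);


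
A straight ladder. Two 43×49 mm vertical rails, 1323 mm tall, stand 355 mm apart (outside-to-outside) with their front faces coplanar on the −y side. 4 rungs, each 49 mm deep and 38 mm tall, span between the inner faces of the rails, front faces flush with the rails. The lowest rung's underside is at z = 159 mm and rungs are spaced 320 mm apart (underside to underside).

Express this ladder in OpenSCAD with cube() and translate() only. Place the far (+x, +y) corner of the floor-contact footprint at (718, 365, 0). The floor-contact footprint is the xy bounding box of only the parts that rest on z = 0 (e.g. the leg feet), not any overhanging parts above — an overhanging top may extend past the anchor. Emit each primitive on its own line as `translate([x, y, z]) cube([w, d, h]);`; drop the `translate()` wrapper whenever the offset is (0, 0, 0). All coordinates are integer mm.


translate([363, 316, 0]) cube([43, 49, 1323]);
translate([675, 316, 0]) cube([43, 49, 1323]);
translate([406, 316, 159]) cube([269, 49, 38]);
translate([406, 316, 479]) cube([269, 49, 38]);
translate([406, 316, 799]) cube([269, 49, 38]);
translate([406, 316, 1119]) cube([269, 49, 38]);


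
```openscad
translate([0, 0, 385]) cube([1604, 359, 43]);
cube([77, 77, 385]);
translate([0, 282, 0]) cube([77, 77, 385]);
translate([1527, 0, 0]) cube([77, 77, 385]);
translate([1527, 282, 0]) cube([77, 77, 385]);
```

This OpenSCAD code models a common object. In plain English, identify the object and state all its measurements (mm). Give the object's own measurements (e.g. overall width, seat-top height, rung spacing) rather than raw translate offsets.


A bench: a 1604×359 mm seat slab, 43 mm thick, top at z = 428 mm, on four 77×77 mm square legs flush with the seat corners and standing on z = 0.


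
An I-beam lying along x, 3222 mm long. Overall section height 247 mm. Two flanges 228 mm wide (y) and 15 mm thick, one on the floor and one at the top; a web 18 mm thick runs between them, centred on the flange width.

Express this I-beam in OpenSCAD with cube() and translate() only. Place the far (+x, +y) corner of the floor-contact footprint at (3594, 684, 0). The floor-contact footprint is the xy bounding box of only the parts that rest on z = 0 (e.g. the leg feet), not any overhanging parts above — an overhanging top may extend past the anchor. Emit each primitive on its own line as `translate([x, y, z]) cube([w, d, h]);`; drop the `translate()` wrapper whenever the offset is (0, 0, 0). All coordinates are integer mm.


translate([372, 456, 0]) cube([3222, 228, 15]);
translate([372, 561, 15]) cube([3222, 18, 217]);
translate([372, 456, 232]) cube([3222, 228, 15]);


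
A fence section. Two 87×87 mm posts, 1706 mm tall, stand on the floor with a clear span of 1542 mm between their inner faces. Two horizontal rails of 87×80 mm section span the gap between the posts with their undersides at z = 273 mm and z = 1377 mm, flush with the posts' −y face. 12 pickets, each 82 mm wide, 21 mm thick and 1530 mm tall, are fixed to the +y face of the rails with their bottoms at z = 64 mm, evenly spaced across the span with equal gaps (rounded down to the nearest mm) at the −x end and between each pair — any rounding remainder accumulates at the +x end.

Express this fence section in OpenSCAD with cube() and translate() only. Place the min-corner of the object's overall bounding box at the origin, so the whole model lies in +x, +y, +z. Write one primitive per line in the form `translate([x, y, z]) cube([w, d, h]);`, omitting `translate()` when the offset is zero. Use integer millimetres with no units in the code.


cube([87, 87, 1706]);
translate([1629, 0, 0]) cube([87, 87, 1706]);
translate([87, 0, 273]) cube([1542, 87, 80]);
translate([87, 0, 1377]) cube([1542, 87, 80]);
translate([129, 87, 64]) cube([82, 21, 1530]);
translate([253, 87, 64]) cube([82, 21, 1530]);
translate([377, 87, 64]) cube([82, 21, 1530]);
translate([501, 87, 64]) cube([82, 21, 1530]);
translate([625, 87, 64]) cube([82, 21, 1530]);
translate([749, 87, 64]) cube([82, 21, 1530]);
translate([873, 87, 64]) cube([82, 21, 1530]);
translate([997, 87, 64]) cube([82, 21, 1530]);
translate([1121, 87, 64]) cube([82, 21, 1530]);
translate([1245, 87, 64]) cube([82, 21, 1530]);
translate([1369, 87, 64]) cube([82, 21, 1530]);
translate([1493, 87, 64]) cube([82, 21, 1530]);


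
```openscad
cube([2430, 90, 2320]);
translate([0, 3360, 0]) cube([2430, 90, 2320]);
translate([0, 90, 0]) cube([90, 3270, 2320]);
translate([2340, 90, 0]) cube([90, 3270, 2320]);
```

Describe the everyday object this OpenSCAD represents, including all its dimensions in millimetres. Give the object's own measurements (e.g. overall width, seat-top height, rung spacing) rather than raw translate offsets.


The wall frame of a small rectangular building: four walls, each 2320 mm tall and 90 mm thick, enclosing a footprint 2430 mm (x) by 3450 mm (y) outside-to-outside, with no floor or roof. The front and back walls (the −y and +y sides) span the full width; the two side walls fit between them.


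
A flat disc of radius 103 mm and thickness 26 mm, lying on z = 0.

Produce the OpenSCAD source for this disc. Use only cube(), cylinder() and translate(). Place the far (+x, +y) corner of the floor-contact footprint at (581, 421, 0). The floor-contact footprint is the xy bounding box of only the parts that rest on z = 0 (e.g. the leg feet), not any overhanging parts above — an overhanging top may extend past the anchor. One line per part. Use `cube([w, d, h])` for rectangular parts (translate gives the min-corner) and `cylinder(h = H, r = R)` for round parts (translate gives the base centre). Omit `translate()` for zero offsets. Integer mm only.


translate([478, 318, 0]) cylinder(h = 26, r = 103);


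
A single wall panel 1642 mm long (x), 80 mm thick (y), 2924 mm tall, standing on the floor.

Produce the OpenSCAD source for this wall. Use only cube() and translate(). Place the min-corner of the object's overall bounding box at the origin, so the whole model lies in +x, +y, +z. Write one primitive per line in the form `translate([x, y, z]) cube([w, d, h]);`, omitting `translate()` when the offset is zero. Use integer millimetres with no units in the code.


cube([1642, 80, 2924]);


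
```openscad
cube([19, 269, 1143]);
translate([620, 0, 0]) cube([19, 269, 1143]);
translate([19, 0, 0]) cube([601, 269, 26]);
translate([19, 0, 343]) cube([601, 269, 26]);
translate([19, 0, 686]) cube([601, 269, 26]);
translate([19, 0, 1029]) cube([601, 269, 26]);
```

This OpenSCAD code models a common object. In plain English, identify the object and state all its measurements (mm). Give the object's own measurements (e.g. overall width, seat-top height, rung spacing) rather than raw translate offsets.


An open bookshelf. Two side panels, each 19 mm thick, 269 mm deep and 1143 mm tall, stand 639 mm apart (outside-to-outside). Between them sit 4 shelves, each 26 mm thick and 269 mm deep, spanning the full gap between the sides. The bottom shelf rests on the floor (its underside at z = 0) and the clear gap between one shelf's top and the next shelf's underside is 317 mm.


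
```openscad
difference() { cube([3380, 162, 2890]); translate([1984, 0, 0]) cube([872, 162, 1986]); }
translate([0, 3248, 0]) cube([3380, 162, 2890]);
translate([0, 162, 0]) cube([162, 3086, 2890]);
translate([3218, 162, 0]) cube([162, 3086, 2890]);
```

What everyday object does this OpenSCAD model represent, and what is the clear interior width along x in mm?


A single room. The interior width is 3056 mm.

Four walls enclosing a rectangle with a door in the front wall — a room. Outside width 3380 minus two 162 mm walls gives 3056 mm.


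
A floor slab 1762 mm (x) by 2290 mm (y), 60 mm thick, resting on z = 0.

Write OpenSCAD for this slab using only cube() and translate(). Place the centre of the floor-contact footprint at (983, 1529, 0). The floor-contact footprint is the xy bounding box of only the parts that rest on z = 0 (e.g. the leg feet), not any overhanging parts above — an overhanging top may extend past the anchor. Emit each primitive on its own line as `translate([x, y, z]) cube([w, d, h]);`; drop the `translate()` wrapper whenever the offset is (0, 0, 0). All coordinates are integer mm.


translate([102, 384, 0]) cube([1762, 2290, 60]);


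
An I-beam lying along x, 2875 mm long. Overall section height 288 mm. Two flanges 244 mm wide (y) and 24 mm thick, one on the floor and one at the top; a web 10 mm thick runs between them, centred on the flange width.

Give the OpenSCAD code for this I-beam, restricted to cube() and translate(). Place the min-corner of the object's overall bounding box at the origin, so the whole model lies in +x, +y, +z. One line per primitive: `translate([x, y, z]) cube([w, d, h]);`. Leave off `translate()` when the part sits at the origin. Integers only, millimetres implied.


cube([2875, 244, 24]);
translate([0, 117, 24]) cube([2875, 10, 240]);
translate([0, 0, 264]) cube([2875, 244, 24]);


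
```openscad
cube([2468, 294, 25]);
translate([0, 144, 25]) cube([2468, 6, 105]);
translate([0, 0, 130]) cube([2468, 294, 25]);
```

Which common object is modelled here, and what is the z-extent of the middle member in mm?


An I-beam. The web height is 105 mm.

Two wide flanges with a thin centred web — an I-beam. Overall 155 mm minus two 25 mm flanges gives a web of 155 − 2·25 = 105 mm.


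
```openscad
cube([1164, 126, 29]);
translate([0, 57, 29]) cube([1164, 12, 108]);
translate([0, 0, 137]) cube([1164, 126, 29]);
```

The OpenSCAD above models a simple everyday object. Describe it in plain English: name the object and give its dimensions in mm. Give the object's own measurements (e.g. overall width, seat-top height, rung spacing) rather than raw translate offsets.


An I-beam lying along x, 1164 mm long. Overall section height 166 mm. Two flanges 126 mm wide (y) and 29 mm thick, one on the floor and one at the top; a web 12 mm thick runs between them, centred on the flange width.


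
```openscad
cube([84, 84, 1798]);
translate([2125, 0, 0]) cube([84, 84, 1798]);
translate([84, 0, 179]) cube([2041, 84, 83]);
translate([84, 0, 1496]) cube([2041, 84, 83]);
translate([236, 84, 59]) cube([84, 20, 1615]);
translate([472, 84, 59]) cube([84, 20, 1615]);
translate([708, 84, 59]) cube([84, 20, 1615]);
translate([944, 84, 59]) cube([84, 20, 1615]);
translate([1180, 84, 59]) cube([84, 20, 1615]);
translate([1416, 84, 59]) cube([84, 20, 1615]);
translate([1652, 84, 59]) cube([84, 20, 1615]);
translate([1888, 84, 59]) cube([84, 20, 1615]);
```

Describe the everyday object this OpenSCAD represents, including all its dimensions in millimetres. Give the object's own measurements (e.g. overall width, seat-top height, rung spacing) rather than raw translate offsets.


A fence section. Two 84×84 mm posts, 1798 mm tall, stand on the floor with a clear span of 2041 mm between their inner faces. Two horizontal rails of 84×83 mm section span the gap between the posts with their undersides at z = 179 mm and z = 1496 mm, flush with the posts' −y face. 8 pickets, each 84 mm wide, 20 mm thick and 1615 mm tall, are fixed to the +y face of the rails with their bottoms at z = 59 mm, spaced across the span with a 152 mm gap after the −x post and between neighbouring pickets, with 153 mm left before the +x post.


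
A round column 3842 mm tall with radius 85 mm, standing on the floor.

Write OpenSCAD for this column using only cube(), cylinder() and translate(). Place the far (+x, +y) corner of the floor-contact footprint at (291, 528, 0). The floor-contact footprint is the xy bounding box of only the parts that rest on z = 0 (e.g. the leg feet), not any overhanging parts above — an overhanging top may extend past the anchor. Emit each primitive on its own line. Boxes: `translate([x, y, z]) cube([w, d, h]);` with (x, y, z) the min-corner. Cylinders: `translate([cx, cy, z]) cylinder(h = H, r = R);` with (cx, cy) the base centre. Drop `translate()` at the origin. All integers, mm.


translate([206, 443, 0]) cylinder(h = 3842, r = 85);


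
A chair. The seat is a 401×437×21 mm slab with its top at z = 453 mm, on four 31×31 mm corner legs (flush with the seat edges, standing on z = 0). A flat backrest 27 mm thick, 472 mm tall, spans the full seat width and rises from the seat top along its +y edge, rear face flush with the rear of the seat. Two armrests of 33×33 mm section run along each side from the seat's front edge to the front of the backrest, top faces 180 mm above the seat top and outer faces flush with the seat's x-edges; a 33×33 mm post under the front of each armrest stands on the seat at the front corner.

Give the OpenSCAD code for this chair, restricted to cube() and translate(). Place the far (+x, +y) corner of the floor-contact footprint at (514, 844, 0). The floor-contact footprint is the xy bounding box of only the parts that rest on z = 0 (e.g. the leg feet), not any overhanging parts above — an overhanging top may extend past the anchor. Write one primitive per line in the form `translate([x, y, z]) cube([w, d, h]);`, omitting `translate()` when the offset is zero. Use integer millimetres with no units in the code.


translate([113, 407, 432]) cube([401, 437, 21]);
translate([113, 407, 0]) cube([31, 31, 432]);
translate([483, 407, 0]) cube([31, 31, 432]);
translate([113, 813, 0]) cube([31, 31, 432]);
translate([483, 813, 0]) cube([31, 31, 432]);
translate([113, 817, 453]) cube([401, 27, 472]);
translate([113, 407, 600]) cube([33, 410, 33]);
translate([481, 407, 600]) cube([33, 410, 33]);
translate([113, 407, 453]) cube([33, 33, 147]);
translate([481, 407, 453]) cube([33, 33, 147]);


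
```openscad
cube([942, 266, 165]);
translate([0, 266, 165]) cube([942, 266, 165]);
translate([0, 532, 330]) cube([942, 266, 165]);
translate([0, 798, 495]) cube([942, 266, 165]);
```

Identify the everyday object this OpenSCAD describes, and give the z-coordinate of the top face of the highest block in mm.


A staircase. The total rise is 660 mm.

4 identical blocks, each offset up and back from the previous — a staircase. Each step is 165 mm tall and there are 4 of them, so the total rise is 4 × 165 = 660 mm.


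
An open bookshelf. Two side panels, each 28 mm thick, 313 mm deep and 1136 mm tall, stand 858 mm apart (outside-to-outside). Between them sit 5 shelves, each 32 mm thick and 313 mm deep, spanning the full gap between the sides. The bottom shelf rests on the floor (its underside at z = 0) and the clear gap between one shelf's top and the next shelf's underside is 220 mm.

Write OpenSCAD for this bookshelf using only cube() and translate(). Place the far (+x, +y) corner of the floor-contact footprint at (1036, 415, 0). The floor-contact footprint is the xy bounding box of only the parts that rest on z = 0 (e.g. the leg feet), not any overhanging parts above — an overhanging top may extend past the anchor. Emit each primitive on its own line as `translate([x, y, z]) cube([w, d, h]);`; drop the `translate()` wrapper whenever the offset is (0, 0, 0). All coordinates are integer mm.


translate([178, 102, 0]) cube([28, 313, 1136]);
translate([1008, 102, 0]) cube([28, 313, 1136]);
translate([206, 102, 0]) cube([802, 313, 32]);
translate([206, 102, 252]) cube([802, 313, 32]);
translate([206, 102, 504]) cube([802, 313, 32]);
translate([206, 102, 756]) cube([802, 313, 32]);
translate([206, 102, 1008]) cube([802, 313, 32]);


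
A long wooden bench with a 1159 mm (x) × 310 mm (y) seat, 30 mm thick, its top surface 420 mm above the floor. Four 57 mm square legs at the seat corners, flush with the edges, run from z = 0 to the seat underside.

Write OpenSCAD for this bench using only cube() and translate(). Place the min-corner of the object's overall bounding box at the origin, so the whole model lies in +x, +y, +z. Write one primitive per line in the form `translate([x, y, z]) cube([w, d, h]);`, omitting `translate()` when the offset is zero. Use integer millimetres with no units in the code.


translate([0, 0, 390]) cube([1159, 310, 30]);
cube([57, 57, 390]);
translate([0, 253, 0]) cube([57, 57, 390]);
translate([1102, 0, 0]) cube([57, 57, 390]);
translate([1102, 253, 0]) cube([57, 57, 390]);


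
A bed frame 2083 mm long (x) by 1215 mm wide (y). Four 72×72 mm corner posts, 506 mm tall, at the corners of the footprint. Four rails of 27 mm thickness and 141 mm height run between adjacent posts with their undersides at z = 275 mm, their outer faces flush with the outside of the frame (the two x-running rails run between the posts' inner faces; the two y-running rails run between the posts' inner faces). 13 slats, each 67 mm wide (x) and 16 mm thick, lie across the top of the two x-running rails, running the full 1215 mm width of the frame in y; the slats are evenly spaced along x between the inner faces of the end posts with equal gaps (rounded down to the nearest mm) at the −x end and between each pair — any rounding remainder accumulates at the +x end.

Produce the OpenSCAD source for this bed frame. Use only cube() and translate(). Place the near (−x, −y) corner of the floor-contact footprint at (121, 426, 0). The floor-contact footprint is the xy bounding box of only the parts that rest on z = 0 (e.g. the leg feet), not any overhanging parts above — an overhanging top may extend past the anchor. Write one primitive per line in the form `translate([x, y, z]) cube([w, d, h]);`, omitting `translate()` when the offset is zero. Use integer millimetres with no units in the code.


translate([121, 426, 0]) cube([72, 72, 506]);
translate([121, 1569, 0]) cube([72, 72, 506]);
translate([2132, 426, 0]) cube([72, 72, 506]);
translate([2132, 1569, 0]) cube([72, 72, 506]);
translate([193, 426, 275]) cube([1939, 27, 141]);
translate([193, 1614, 275]) cube([1939, 27, 141]);
translate([121, 498, 275]) cube([27, 1071, 141]);
translate([2177, 498, 275]) cube([27, 1071, 141]);
translate([269, 426, 416]) cube([67, 1215, 16]);
translate([412, 426, 416]) cube([67, 1215, 16]);
translate([555, 426, 416]) cube([67, 1215, 16]);
translate([698, 426, 416]) cube([67, 1215, 16]);
translate([841, 426, 416]) cube([67, 1215, 16]);
translate([984, 426, 416]) cube([67, 1215, 16]);
translate([1127, 426, 416]) cube([67, 1215, 16]);
translate([1270, 426, 416]) cube([67, 1215, 16]);
translate([1413, 426, 416]) cube([67, 1215, 16]);
translate([1556, 426, 416]) cube([67, 1215, 16]);
translate([1699, 426, 416]) cube([67, 1215, 16]);
translate([1842, 426, 416]) cube([67, 1215, 16]);
translate([1985, 426, 416]) cube([67, 1215, 16]);


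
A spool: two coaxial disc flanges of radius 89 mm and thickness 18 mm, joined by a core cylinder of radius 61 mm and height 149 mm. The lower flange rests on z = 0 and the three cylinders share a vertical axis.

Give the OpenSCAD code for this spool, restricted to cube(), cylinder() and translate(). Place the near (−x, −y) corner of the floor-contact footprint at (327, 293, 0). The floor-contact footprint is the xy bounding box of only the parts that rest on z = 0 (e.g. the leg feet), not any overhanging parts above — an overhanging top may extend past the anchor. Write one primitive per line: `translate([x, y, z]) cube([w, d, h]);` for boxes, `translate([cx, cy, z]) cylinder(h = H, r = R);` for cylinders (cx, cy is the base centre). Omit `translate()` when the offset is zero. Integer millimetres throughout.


translate([416, 382, 0]) cylinder(h = 18, r = 89);
translate([416, 382, 18]) cylinder(h = 149, r = 61);
translate([416, 382, 167]) cylinder(h = 18, r = 89);


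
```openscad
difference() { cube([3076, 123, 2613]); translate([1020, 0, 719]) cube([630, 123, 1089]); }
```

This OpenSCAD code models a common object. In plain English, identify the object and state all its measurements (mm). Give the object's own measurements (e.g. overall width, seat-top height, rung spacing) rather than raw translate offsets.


A wall 3076 mm long (x), 123 mm thick (y), 2613 mm tall, with a rectangular window opening cut through it. The opening is 630 mm wide and 1089 mm tall; its sill is at z = 719 mm and its near (−x) edge is 1020 mm from the wall's −x end. The opening passes through the full wall thickness.


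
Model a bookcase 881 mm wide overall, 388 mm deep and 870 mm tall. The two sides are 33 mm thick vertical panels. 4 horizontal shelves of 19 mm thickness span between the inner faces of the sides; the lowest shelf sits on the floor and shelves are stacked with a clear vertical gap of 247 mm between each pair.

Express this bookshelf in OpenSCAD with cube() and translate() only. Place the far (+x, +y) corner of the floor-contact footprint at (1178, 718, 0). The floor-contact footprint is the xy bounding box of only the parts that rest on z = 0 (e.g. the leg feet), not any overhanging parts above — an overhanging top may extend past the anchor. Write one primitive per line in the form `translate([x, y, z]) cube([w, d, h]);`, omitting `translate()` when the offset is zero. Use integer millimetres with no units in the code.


translate([297, 330, 0]) cube([33, 388, 870]);
translate([1145, 330, 0]) cube([33, 388, 870]);
translate([330, 330, 0]) cube([815, 388, 19]);
translate([330, 330, 266]) cube([815, 388, 19]);
translate([330, 330, 532]) cube([815, 388, 19]);
translate([330, 330, 798]) cube([815, 388, 19]);


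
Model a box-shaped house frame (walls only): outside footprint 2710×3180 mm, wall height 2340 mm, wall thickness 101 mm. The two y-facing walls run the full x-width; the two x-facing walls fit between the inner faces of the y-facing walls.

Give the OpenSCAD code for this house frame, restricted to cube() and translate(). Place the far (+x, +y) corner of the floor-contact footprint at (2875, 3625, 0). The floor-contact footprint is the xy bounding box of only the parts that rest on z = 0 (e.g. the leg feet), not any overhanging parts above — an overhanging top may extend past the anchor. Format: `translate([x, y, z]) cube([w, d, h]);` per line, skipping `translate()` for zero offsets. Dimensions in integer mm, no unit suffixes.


translate([165, 445, 0]) cube([2710, 101, 2340]);
translate([165, 3524, 0]) cube([2710, 101, 2340]);
translate([165, 546, 0]) cube([101, 2978, 2340]);
translate([2774, 546, 0]) cube([101, 2978, 2340]);


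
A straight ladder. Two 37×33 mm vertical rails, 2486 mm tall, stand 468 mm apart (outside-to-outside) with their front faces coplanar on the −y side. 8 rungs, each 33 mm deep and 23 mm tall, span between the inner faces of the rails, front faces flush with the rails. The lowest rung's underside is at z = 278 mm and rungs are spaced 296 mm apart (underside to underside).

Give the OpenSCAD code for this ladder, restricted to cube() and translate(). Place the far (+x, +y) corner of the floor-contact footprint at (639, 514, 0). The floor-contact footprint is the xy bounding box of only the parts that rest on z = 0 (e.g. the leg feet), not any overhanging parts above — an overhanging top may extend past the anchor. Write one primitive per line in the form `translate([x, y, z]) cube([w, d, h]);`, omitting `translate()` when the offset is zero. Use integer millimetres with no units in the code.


translate([171, 481, 0]) cube([37, 33, 2486]);
translate([602, 481, 0]) cube([37, 33, 2486]);
translate([208, 481, 278]) cube([394, 33, 23]);
translate([208, 481, 574]) cube([394, 33, 23]);
translate([208, 481, 870]) cube([394, 33, 23]);
translate([208, 481, 1166]) cube([394, 33, 23]);
translate([208, 481, 1462]) cube([394, 33, 23]);
translate([208, 481, 1758]) cube([394, 33, 23]);
translate([208, 481, 2054]) cube([394, 33, 23]);
translate([208, 481, 2350]) cube([394, 33, 23]);


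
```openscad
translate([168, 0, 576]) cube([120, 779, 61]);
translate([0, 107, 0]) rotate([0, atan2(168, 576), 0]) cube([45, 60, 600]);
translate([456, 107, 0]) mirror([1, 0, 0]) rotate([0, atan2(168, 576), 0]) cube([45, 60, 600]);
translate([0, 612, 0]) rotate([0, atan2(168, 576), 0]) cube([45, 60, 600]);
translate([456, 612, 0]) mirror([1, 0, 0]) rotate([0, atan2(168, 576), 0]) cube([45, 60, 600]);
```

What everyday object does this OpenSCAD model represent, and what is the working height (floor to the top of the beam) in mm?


A sawhorse. The overall height is 637 mm.

A beam across two mirrored pairs of raked legs — a sawhorse. The beam's underside is at z = 576 (matching the legs' vertical rise in atan2(168, 576)) and the beam is 61 mm tall, so its top is at 576 + 61 = 637 mm. The raked legs top out at the beam's underside, so that is the highest point.


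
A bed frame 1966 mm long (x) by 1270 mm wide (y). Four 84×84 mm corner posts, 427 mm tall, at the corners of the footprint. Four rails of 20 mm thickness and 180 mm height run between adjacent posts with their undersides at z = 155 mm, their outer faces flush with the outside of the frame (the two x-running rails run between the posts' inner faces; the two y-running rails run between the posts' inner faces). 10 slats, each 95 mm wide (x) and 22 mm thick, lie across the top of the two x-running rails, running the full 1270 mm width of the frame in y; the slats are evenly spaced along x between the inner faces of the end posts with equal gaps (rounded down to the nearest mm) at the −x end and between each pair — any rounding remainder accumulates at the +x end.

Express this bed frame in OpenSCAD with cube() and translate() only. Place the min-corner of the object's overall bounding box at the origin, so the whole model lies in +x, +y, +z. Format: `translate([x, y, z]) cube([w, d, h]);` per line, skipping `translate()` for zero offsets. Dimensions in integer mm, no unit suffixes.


cube([84, 84, 427]);
translate([0, 1186, 0]) cube([84, 84, 427]);
translate([1882, 0, 0]) cube([84, 84, 427]);
translate([1882, 1186, 0]) cube([84, 84, 427]);
translate([84, 0, 155]) cube([1798, 20, 180]);
translate([84, 1250, 155]) cube([1798, 20, 180]);
translate([0, 84, 155]) cube([20, 1102, 180]);
translate([1946, 84, 155]) cube([20, 1102, 180]);
translate([161, 0, 335]) cube([95, 1270, 22]);
translate([333, 0, 335]) cube([95, 1270, 22]);
translate([505, 0, 335]) cube([95, 1270, 22]);
translate([677, 0, 335]) cube([95, 1270, 22]);
translate([849, 0, 335]) cube([95, 1270, 22]);
translate([1021, 0, 335]) cube([95, 1270, 22]);
translate([1193, 0, 335]) cube([95, 1270, 22]);
translate([1365, 0, 335]) cube([95, 1270, 22]);
translate([1537, 0, 335]) cube([95, 1270, 22]);
translate([1709, 0, 335]) cube([95, 1270, 22]);


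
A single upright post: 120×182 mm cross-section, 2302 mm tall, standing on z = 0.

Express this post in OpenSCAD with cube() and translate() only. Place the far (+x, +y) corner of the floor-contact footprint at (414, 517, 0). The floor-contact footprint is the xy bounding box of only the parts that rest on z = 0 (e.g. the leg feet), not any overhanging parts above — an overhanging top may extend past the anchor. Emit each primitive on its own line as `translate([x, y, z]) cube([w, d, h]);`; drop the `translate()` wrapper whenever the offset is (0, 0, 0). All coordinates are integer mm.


translate([294, 335, 0]) cube([120, 182, 2302]);


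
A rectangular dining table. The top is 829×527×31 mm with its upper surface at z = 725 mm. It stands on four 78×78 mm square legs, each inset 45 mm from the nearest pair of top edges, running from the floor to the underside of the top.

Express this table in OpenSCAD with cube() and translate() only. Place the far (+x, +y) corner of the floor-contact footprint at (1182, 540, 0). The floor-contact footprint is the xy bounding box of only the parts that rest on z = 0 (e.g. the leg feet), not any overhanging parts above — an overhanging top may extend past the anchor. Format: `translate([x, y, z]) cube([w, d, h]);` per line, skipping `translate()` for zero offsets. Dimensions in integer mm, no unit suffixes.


// leg_h = 725 - 31 = 694
translate([398, 58, 694]) cube([829, 527, 31]);
translate([443, 103, 0]) cube([78, 78, 694]);
translate([1104, 103, 0]) cube([78, 78, 694]);
translate([443, 462, 0]) cube([78, 78, 694]);
translate([1104, 462, 0]) cube([78, 78, 694]);


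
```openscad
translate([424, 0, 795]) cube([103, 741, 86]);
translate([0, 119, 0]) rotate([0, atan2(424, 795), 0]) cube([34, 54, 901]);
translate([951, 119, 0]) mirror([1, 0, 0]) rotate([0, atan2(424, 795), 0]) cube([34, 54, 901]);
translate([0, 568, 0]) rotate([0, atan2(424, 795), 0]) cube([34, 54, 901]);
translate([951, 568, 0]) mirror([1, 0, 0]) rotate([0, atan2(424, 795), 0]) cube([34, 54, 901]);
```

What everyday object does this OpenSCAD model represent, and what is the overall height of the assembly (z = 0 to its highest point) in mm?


A sawhorse. The overall height is 881 mm.

A beam across two mirrored pairs of raked legs — a sawhorse. The beam's underside is at z = 795 (matching the legs' vertical rise in atan2(424, 795)) and the beam is 86 mm tall, so its top is at 795 + 86 = 881 mm. The raked legs top out at the beam's underside, so that is the highest point.


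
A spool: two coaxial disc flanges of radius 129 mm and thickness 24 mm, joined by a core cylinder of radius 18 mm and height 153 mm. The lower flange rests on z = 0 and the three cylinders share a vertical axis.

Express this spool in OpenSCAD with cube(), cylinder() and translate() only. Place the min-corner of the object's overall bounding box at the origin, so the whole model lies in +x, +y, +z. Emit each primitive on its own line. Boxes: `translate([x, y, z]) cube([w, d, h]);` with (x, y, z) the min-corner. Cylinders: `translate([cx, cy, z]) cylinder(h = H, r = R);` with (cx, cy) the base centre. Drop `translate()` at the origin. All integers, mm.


translate([129, 129, 0]) cylinder(h = 24, r = 129);
translate([129, 129, 24]) cylinder(h = 153, r = 18);
translate([129, 129, 177]) cylinder(h = 24, r = 129);


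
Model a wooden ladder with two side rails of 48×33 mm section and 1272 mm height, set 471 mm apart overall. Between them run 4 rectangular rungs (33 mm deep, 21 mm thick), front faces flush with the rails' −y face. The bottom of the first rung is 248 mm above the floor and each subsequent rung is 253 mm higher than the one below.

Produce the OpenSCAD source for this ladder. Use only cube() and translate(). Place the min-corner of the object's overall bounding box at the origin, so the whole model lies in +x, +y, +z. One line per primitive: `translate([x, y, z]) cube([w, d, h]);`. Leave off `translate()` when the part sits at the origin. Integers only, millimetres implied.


cube([48, 33, 1272]);
translate([423, 0, 0]) cube([48, 33, 1272]);
translate([48, 0, 248]) cube([375, 33, 21]);
translate([48, 0, 501]) cube([375, 33, 21]);
translate([48, 0, 754]) cube([375, 33, 21]);
translate([48, 0, 1007]) cube([375, 33, 21]);


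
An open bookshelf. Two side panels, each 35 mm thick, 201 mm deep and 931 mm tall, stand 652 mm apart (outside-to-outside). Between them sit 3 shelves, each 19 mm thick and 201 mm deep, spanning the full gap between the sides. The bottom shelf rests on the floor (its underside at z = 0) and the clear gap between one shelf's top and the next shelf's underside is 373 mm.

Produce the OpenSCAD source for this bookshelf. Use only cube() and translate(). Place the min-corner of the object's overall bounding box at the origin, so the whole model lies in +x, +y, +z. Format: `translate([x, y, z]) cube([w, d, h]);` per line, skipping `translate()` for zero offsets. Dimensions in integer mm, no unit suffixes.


cube([35, 201, 931]);
translate([617, 0, 0]) cube([35, 201, 931]);
translate([35, 0, 0]) cube([582, 201, 19]);
translate([35, 0, 392]) cube([582, 201, 19]);
translate([35, 0, 784]) cube([582, 201, 19]);


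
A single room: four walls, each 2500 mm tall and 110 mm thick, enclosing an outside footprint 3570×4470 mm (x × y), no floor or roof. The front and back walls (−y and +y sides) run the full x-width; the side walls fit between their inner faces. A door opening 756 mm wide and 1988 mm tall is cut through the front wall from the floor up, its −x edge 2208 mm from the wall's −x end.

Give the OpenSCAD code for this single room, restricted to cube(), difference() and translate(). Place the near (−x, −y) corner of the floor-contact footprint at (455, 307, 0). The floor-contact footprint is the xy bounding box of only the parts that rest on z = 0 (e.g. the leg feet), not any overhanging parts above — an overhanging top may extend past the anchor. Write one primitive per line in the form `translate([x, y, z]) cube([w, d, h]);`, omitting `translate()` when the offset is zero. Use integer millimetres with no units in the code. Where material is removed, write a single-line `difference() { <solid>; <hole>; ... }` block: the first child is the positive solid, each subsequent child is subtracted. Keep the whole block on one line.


difference() { translate([455, 307, 0]) cube([3570, 110, 2500]); translate([2663, 307, 0]) cube([756, 110, 1988]); }
translate([455, 4667, 0]) cube([3570, 110, 2500]);
translate([455, 417, 0]) cube([110, 4250, 2500]);
translate([3915, 417, 0]) cube([110, 4250, 2500]);


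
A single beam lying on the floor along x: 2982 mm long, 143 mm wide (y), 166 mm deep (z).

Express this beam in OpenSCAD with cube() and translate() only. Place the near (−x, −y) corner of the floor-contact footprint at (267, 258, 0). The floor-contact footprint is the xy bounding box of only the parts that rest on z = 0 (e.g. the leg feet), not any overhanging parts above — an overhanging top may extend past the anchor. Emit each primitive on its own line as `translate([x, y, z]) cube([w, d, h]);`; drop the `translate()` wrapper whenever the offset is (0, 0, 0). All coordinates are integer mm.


translate([267, 258, 0]) cube([2982, 143, 166]);


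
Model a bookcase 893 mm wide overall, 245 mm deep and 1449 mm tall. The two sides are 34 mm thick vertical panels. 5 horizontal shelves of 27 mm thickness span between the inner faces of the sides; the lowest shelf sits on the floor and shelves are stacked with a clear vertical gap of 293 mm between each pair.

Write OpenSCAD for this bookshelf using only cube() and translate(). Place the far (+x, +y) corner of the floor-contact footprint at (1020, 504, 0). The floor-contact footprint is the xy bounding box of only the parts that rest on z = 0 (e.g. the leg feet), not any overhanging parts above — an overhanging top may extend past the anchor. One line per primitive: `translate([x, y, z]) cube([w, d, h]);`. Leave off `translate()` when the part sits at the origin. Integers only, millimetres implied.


translate([127, 259, 0]) cube([34, 245, 1449]);
translate([986, 259, 0]) cube([34, 245, 1449]);
translate([161, 259, 0]) cube([825, 245, 27]);
translate([161, 259, 320]) cube([825, 245, 27]);
translate([161, 259, 640]) cube([825, 245, 27]);
translate([161, 259, 960]) cube([825, 245, 27]);
translate([161, 259, 1280]) cube([825, 245, 27]);


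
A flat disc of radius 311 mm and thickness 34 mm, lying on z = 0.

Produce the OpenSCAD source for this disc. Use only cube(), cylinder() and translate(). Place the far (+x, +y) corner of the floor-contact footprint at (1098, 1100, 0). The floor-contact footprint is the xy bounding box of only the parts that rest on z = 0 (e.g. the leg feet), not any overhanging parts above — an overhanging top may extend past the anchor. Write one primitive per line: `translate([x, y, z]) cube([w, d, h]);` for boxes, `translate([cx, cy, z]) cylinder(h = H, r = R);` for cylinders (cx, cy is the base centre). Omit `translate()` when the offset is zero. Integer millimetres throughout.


translate([787, 789, 0]) cylinder(h = 34, r = 311);


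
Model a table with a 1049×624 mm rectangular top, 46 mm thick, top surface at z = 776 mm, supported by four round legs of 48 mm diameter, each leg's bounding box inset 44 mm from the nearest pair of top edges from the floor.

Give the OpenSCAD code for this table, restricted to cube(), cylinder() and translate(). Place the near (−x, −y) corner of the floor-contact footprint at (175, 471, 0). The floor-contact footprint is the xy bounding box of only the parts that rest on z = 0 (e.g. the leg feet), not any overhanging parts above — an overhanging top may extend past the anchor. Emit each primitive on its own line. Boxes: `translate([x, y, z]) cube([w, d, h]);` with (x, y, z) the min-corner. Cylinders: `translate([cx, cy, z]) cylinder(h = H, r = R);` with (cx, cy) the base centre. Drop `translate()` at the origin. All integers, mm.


// leg_h = 776 - 46 = 730
translate([131, 427, 730]) cube([1049, 624, 46]);
translate([199, 495, 0]) cylinder(h = 730, r = 24);
translate([1112, 495, 0]) cylinder(h = 730, r = 24);
translate([199, 983, 0]) cylinder(h = 730, r = 24);
translate([1112, 983, 0]) cylinder(h = 730, r = 24);


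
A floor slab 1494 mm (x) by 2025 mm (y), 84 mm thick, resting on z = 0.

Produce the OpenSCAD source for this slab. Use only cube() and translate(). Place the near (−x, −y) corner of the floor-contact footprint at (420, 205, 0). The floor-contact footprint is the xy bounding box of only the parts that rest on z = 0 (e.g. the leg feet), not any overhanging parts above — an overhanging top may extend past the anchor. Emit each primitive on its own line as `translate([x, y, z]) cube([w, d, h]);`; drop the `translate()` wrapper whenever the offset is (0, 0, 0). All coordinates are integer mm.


translate([420, 205, 0]) cube([1494, 2025, 84]);
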